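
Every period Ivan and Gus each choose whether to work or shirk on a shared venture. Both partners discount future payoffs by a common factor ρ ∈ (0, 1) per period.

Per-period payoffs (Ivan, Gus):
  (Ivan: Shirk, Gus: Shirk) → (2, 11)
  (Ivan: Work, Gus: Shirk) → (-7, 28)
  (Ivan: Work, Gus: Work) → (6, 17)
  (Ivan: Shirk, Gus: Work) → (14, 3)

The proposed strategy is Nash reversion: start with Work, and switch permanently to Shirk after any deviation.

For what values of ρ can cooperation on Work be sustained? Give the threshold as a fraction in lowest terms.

For Ivan: deviation gain 14−6 = 8, per-period punishment loss 6−2 = 4. IC gives ρ ≥ 8/12 = 2/3.
For Gus: gain 11, loss 6 per period, so ρ ≥ 11/17.
The tighter constraint is Ivan's, so cooperation needs ρ ≥ 2/3.

2/3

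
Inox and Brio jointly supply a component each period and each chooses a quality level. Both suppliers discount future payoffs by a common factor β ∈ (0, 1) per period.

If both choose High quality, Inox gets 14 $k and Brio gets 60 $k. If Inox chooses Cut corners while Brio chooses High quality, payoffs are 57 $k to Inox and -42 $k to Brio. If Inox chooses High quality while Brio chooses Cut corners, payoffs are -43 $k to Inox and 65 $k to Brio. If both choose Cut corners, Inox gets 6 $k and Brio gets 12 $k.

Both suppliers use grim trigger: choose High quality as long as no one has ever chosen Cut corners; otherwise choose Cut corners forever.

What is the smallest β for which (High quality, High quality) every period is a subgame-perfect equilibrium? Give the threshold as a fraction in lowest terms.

Inox: cooperation gives 14 each period; deviation gives 57 once then 6 forever.
  14/(1−β) ≥ 57 + 6β/(1−β) ⇒ β ≥ 43/51.
Brio: cooperation gives 60 each period; deviation gives 65 once then 12 forever.
  β ≥ 5/53.
Both must hold, so the binding constraint is Inox's: β ≥ 43/51.

43/51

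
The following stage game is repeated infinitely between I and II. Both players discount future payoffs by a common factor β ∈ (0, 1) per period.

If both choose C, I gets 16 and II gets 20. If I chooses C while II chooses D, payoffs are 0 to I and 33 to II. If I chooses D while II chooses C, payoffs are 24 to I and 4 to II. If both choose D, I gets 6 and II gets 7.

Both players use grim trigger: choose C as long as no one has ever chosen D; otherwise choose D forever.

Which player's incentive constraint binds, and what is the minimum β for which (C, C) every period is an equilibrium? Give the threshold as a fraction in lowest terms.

II; β ≥ 1/2

For I: deviation gain 24−16 = 8, per-period punishment loss 16−6 = 10. IC gives β ≥ 8/18 = 4/9.
For II: gain 13, loss 13 per period, so β ≥ 13/26 = 1/2.
The tighter constraint is II's, so cooperation needs β ≥ 1/2.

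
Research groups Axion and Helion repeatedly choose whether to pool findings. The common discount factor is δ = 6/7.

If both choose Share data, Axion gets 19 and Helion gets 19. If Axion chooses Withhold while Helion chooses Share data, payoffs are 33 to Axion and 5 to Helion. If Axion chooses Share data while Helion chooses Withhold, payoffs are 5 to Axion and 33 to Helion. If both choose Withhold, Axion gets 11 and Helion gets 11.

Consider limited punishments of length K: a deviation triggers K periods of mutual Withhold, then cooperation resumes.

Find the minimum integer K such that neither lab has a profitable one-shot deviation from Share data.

Need Σ_{k=1}^{K} δ^k ≥ (33−19)/(19−11) = 1.7500 at δ = 6/7.
At K = 2 the sum is 1.5918 < 1.7500; at K = 3 it is 2.2216 ≥ 1.7500.
So the minimum punishment length is K = 3.

3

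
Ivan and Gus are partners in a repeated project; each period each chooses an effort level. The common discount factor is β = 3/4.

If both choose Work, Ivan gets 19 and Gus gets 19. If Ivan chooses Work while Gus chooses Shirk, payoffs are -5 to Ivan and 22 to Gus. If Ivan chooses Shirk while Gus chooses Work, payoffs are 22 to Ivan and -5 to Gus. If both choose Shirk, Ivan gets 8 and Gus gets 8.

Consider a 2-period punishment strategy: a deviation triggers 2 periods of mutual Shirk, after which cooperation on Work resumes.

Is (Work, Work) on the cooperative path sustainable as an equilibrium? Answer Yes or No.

Yes

IC: β+…+β^2 ≥ (22−19)/(19−8) = 3/11.
At β = 3/4: partial sum = 1.3125 ≥ 0.2727. Cooperation sustainable.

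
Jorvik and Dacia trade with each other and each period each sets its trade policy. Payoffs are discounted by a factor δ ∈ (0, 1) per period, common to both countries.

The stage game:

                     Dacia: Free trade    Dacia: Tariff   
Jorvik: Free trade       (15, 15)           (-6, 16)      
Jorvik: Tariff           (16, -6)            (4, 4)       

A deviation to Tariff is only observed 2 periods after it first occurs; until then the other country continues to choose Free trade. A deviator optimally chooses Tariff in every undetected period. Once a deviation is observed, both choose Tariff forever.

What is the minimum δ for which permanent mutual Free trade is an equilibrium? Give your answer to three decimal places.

0.289

Deviating for the 2 undetected periods gains 16−15 = 1 per period over cooperation, then loses 15−4 = 11 per period forever once punishment starts.
Gain: 1(1 + δ + … + δ^1); loss: 11·δ^2/(1−δ).
No profitable deviation ⇔ 1(1−δ^2) ≤ 11·δ^2, i.e. δ^2 ≥ 1/(1+11) = 1/12.
Hence δ ≥ (1/12)^(1/2) ≈ 0.289.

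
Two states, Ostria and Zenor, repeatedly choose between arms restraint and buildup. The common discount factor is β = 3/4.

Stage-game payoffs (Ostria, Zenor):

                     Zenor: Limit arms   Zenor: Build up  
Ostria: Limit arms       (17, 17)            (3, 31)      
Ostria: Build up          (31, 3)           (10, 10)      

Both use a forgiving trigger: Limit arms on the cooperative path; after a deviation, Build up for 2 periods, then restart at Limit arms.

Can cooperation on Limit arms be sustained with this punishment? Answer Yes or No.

A one-shot deviation gives 31 now, then 10 for 2 periods, then back to 17.
Gain from deviating: (31−17) today; loss: (17−10) in each of the next 2 periods.
No-deviation condition: (17−10)(β+…+β^2) ≥ 31−17, i.e. β+…+β^2 ≥ 2.
At β = 3/4: β+…+β^2 = 1.3125 < 2.0000.
So cooperation is not sustainable.

No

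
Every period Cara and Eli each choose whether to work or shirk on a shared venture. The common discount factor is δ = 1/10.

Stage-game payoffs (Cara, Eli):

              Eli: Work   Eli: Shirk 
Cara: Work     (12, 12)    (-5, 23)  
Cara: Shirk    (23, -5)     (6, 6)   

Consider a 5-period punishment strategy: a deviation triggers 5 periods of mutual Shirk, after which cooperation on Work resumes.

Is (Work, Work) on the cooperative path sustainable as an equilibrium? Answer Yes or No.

IC: δ+…+δ^5 ≥ (23−12)/(12−6) = 11/6.
At δ = 1/10: partial sum = 0.1111 < 1.8333. Cooperation not sustainable.

No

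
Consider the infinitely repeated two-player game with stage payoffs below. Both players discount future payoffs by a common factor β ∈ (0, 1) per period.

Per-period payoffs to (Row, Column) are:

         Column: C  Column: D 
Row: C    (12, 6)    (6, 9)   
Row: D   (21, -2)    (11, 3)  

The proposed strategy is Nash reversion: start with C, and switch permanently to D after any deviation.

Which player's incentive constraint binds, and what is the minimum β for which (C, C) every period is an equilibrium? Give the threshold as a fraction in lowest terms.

Row; β ≥ 9/10

Row: cooperation gives 12 each period; deviation gives 21 once then 11 forever.
  12/(1−β) ≥ 21 + 11β/(1−β) ⇒ β ≥ 9/10.
Column: cooperation gives 6 each period; deviation gives 9 once then 3 forever.
  β ≥ 3/6 = 1/2.
Both must hold, so the binding constraint is Row's: β ≥ 9/10.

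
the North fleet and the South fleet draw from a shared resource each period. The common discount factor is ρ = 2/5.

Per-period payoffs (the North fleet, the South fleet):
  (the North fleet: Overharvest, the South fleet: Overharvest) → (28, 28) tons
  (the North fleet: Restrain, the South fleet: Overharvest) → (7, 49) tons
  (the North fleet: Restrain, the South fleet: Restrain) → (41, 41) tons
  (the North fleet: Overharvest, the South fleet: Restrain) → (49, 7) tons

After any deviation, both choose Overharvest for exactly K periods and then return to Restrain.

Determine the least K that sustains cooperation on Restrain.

3

Need Σ_{k=1}^{K} ρ^k ≥ (49−41)/(41−28) = 0.6154 at ρ = 2/5.
At K = 2 the sum is 0.5600 < 0.6154; at K = 3 it is 0.6240 ≥ 0.6154.
So the minimum punishment length is K = 3.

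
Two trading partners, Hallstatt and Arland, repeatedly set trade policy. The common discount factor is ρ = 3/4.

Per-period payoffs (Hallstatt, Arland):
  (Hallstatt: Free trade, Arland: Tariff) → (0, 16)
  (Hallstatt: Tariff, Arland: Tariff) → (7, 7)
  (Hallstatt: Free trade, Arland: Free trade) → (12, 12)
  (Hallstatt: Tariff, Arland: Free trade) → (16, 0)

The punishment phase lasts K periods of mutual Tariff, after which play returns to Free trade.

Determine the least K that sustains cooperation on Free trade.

No profitable deviation requires (12−7)(ρ+…+ρ^K) ≥ 16−12, i.e. ρ+…+ρ^K ≥ 4/5 ≈ 0.8000.
With ρ = 3/4, the partial sums are K=1: 0.7500, K=2: 1.3125.
K = 2 is the first length at which the sum reaches 0.8000.

2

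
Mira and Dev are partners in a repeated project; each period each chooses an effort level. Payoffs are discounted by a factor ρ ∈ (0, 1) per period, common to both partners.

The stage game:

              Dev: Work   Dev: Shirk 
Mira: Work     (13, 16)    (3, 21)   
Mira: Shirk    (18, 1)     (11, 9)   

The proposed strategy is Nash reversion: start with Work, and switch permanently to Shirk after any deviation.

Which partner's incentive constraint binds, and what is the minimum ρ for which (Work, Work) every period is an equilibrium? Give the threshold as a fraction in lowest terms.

Mira: cooperation gives 13 each period; deviation gives 18 once then 11 forever.
  13/(1−ρ) ≥ 18 + 11ρ/(1−ρ) ⇒ ρ ≥ 5/7.
Dev: cooperation gives 16 each period; deviation gives 21 once then 9 forever.
  ρ ≥ 5/12.
Both must hold, so the binding constraint is Mira's: ρ ≥ 5/7.

Mira; ρ ≥ 5/7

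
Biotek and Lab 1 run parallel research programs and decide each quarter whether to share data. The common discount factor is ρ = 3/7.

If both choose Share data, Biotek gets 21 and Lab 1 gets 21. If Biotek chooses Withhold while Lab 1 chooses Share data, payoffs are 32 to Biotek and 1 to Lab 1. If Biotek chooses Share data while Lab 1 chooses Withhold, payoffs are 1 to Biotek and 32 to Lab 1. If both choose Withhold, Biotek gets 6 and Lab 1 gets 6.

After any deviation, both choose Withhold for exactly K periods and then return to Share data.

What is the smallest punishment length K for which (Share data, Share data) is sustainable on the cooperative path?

Need Σ_{k=1}^{K} ρ^k ≥ (32−21)/(21−6) = 0.7333 at ρ = 3/7.
At K = 4 the sum is 0.7247 < 0.7333; at K = 5 it is 0.7392 ≥ 0.7333.
So the minimum punishment length is K = 5.

5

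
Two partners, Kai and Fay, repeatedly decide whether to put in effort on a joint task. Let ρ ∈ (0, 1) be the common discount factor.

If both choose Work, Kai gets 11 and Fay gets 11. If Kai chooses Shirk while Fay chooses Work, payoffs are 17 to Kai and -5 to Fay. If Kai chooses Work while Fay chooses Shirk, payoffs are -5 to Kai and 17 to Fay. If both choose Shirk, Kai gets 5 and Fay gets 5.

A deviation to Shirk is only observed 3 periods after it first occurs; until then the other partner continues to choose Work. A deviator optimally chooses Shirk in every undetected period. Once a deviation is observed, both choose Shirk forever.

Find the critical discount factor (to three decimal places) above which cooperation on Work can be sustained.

0.794

The best deviation is to choose Shirk for all 3 undetected periods, earning 17 each, then 5 forever once detected.
Deviation value: 17(1−ρ^3)/(1−ρ) + 5ρ^3/(1−ρ); cooperation value: 11/(1−ρ).
IC: 11 ≥ 17(1−ρ^3) + 5ρ^3 = 17 − 12ρ^3.
So ρ^3 ≥ 6/12 = 1/2, giving ρ ≥ (1/2)^(1/3) ≈ 0.794.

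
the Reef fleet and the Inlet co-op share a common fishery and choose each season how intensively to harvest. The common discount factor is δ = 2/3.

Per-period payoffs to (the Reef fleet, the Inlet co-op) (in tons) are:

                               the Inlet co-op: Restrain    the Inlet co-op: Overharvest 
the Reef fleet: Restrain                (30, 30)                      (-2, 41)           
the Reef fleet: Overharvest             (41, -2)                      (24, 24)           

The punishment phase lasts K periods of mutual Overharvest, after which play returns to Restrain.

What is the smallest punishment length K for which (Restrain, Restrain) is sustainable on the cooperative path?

No profitable deviation requires (30−24)(δ+…+δ^K) ≥ 41−30, i.e. δ+…+δ^K ≥ 11/6 ≈ 1.8333.
With δ = 2/3, the partial sums are K=1: 0.6667, K=2: 1.1111, …, K=5: 1.7366, K=6: 1.8244, K=7: 1.8829.
K = 7 is the first length at which the sum reaches 1.8333.

7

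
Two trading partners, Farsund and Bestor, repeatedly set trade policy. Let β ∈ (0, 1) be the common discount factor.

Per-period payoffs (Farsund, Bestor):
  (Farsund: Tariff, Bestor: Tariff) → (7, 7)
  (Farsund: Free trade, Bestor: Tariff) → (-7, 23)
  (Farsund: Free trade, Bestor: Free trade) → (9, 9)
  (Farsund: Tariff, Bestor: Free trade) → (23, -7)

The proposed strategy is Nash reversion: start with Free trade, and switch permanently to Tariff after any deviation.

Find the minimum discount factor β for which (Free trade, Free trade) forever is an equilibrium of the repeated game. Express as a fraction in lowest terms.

Cooperation forever yields 9 each period: 9/(1−β).
Deviating yields 23 once, then 7 forever: 23 + 7β/(1−β).
No profitable deviation requires 9/(1−β) ≥ 23 + 7β/(1−β).
Multiplying by (1−β): 9 ≥ 23(1−β) + 7β = 23 − 16β.
So 16β ≥ 14, i.e. β ≥ 14/16 = 7/8.

7/8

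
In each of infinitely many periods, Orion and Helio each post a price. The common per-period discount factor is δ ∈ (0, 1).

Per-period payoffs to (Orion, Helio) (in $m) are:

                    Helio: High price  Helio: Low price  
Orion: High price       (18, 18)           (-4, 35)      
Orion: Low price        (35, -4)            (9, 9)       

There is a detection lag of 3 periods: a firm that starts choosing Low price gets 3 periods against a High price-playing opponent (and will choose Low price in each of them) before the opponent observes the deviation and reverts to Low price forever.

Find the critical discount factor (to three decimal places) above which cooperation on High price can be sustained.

0.868

The best deviation is to choose Low price for all 3 undetected periods, earning 35 each, then 9 forever once detected.
Deviation value: 35(1−δ^3)/(1−δ) + 9δ^3/(1−δ); cooperation value: 18/(1−δ).
IC: 18 ≥ 35(1−δ^3) + 9δ^3 = 35 − 26δ^3.
So δ^3 ≥ 17/26, giving δ ≥ (17/26)^(1/3) ≈ 0.868.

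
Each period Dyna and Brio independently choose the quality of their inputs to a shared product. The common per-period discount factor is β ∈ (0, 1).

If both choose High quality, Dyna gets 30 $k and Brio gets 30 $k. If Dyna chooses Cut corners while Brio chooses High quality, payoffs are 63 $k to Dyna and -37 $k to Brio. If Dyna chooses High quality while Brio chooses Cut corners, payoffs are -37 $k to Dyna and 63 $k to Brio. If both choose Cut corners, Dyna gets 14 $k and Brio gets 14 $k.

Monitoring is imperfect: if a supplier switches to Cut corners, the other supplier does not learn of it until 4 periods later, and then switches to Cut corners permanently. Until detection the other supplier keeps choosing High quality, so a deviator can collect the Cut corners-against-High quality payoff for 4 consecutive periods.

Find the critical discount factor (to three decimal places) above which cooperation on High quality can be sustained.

Deviating for the 4 undetected periods gains 63−30 = 33 per period over cooperation, then loses 30−14 = 16 per period forever once punishment starts.
Gain: 33(1 + β + … + β^3); loss: 16·β^4/(1−β).
No profitable deviation ⇔ 33(1−β^4) ≤ 16·β^4, i.e. β^4 ≥ 33/(33+16) = 33/49.
Hence β ≥ (33/49)^(1/4) ≈ 0.906.

0.906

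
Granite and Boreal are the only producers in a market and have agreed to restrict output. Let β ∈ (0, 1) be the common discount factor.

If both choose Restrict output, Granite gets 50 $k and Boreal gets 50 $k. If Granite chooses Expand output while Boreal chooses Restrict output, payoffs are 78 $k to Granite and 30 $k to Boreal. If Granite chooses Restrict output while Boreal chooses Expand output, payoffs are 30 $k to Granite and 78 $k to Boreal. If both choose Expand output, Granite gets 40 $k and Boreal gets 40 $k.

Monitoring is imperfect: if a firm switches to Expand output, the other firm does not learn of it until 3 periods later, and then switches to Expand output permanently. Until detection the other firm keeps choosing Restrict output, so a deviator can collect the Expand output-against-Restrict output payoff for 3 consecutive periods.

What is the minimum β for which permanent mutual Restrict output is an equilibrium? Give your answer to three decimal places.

0.903

The best deviation is to choose Expand output for all 3 undetected periods, earning 78 each, then 40 forever once detected.
Deviation value: 78(1−β^3)/(1−β) + 40β^3/(1−β); cooperation value: 50/(1−β).
IC: 50 ≥ 78(1−β^3) + 40β^3 = 78 − 38β^3.
So β^3 ≥ 28/38 = 14/19, giving β ≥ (14/19)^(1/3) ≈ 0.903.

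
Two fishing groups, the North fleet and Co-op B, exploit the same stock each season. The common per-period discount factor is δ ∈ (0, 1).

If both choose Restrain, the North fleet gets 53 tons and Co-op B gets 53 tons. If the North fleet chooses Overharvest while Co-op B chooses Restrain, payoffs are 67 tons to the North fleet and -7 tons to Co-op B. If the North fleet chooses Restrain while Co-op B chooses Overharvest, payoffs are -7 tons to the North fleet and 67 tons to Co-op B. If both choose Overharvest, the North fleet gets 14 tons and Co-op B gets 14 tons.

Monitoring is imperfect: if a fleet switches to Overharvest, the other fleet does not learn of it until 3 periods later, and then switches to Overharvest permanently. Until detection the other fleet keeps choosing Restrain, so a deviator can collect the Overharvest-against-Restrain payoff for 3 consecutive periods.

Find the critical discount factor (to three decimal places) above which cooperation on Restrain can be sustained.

0.642

The best deviation is to choose Overharvest for all 3 undetected periods, earning 67 each, then 14 forever once detected.
Deviation value: 67(1−δ^3)/(1−δ) + 14δ^3/(1−δ); cooperation value: 53/(1−δ).
IC: 53 ≥ 67(1−δ^3) + 14δ^3 = 67 − 53δ^3.
So δ^3 ≥ 14/53, giving δ ≥ (14/53)^(1/3) ≈ 0.642.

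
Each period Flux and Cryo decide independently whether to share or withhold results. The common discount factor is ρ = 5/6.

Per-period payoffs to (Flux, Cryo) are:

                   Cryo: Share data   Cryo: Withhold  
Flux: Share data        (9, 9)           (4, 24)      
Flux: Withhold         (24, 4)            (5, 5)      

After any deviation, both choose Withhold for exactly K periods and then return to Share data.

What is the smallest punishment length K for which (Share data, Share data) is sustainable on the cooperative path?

Need Σ_{k=1}^{K} ρ^k ≥ (24−9)/(9−5) = 3.7500 at ρ = 5/6.
At K = 7 the sum is 3.6046 < 3.7500; at K = 8 it is 3.8372 ≥ 3.7500.
So the minimum punishment length is K = 8.

8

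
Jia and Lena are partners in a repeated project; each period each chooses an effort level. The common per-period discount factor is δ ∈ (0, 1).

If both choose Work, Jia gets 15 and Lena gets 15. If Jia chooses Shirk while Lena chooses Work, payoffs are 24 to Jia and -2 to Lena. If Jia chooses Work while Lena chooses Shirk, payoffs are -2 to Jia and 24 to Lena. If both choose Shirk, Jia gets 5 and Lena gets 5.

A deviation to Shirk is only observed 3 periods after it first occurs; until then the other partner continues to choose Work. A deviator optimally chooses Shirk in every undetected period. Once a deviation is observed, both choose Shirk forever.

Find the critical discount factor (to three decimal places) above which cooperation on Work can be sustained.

0.780

Deviating for the 3 undetected periods gains 24−15 = 9 per period over cooperation, then loses 15−5 = 10 per period forever once punishment starts.
Gain: 9(1 + δ + … + δ^2); loss: 10·δ^3/(1−δ).
No profitable deviation ⇔ 9(1−δ^3) ≤ 10·δ^3, i.e. δ^3 ≥ 9/(9+10) = 9/19.
Hence δ ≥ (9/19)^(1/3) ≈ 0.780.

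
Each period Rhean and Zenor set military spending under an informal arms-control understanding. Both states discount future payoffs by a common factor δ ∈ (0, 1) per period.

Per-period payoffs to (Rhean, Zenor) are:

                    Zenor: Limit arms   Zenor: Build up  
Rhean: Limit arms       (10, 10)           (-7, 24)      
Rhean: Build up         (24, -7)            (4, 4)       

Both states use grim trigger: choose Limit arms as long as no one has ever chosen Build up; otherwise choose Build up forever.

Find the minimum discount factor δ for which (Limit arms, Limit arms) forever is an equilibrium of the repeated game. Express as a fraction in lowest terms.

One-period gain from deviating is 24 − 10 = 14. The loss is 10 − 4 = 6 in every subsequent period, with present value 6·δ/(1−δ).
Deviation is unprofitable when 6·δ/(1−δ) ≥ 14, i.e. δ/(1−δ) ≥ 7/3.
Equivalently δ ≥ 14/(14+6) = 7/10.

7/10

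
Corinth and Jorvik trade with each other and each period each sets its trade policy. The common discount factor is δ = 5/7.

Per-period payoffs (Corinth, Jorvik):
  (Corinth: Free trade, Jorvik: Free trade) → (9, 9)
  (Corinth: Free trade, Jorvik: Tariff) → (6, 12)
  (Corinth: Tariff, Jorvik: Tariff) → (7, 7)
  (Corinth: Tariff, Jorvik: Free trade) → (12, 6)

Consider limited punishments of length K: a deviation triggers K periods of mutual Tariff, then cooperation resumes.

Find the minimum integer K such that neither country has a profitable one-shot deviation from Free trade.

3

Need Σ_{k=1}^{K} δ^k ≥ (12−9)/(9−7) = 1.5000 at δ = 5/7.
At K = 2 the sum is 1.2245 < 1.5000; at K = 3 it is 1.5889 ≥ 1.5000.
So the minimum punishment length is K = 3.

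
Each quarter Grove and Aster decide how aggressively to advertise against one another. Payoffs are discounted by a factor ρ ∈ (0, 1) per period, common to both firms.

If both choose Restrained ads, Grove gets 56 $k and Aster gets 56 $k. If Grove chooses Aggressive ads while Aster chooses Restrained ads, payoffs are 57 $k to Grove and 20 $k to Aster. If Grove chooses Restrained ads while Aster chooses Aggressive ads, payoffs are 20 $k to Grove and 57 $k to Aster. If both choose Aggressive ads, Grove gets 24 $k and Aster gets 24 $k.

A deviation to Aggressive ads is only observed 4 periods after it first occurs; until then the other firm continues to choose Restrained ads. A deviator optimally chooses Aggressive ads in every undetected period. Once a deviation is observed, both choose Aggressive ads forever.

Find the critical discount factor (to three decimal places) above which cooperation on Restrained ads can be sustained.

A deviator earns 57 for 4 periods, then 24 forever; cooperating earns 56 forever. Multiplying the IC by (1−ρ):
56 ≥ 57(1−ρ^4) + 24ρ^4, so 33·ρ^4 ≥ 1 and ρ^4 ≥ 1/33.
ρ ≥ (1/33)^(1/4) ≈ 0.417.

0.417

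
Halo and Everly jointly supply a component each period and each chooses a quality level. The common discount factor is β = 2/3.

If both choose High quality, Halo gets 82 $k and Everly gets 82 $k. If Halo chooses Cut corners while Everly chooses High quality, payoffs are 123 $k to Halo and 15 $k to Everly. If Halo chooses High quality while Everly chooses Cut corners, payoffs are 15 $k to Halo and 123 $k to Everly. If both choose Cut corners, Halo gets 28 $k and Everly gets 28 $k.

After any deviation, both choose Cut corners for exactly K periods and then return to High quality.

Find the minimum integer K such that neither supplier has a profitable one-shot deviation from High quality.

IC: β(1−β^K)/(1−β) ≥ (123−82)/(82−28) = 41/54.
With β = 2/3: need 1 − β^K ≥ 41/54·(1−2/3)/(2/3), i.e. β^K ≤ 0.6204.
Since (2/3)^1 = 0.6667 and (2/3)^2 = 0.4444, the smallest such K is 2.

2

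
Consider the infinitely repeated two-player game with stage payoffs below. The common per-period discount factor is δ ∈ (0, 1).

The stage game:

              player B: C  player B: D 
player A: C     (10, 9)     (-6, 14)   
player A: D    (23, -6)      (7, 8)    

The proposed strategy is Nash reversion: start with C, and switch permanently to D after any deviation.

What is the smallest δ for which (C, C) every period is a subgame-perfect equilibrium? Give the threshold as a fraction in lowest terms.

For player A: deviation gain 23−10 = 13, per-period punishment loss 10−7 = 3. IC gives δ ≥ 13/16.
For player B: gain 5, loss 1 per period, so δ ≥ 5/6.
The tighter constraint is player B's, so cooperation needs δ ≥ 5/6.

5/6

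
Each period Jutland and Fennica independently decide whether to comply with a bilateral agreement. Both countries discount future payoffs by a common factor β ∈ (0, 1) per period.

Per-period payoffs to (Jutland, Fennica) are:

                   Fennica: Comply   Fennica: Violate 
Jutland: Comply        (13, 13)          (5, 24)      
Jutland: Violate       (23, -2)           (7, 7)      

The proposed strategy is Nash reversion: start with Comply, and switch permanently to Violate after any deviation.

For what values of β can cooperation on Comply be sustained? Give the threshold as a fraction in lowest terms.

For Jutland: deviation gain 23−13 = 10, per-period punishment loss 13−7 = 6. IC gives β ≥ 10/16 = 5/8.
For Fennica: gain 11, loss 6 per period, so β ≥ 11/17.
The tighter constraint is Fennica's, so cooperation needs β ≥ 11/17.

11/17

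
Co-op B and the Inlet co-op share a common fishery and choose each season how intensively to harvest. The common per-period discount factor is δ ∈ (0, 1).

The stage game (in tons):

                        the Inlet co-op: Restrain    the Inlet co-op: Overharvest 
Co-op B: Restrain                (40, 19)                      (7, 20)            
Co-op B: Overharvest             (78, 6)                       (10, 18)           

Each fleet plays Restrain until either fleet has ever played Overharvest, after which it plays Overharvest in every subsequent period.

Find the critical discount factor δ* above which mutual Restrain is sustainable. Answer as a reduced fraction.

Co-op B's threshold: (78−40)/(78−10) = 19/34.
the Inlet co-op's threshold: (20−19)/(20−18) = 1/2.
19/34 > 1/2, so Co-op B binds and δ* = 19/34.

19/34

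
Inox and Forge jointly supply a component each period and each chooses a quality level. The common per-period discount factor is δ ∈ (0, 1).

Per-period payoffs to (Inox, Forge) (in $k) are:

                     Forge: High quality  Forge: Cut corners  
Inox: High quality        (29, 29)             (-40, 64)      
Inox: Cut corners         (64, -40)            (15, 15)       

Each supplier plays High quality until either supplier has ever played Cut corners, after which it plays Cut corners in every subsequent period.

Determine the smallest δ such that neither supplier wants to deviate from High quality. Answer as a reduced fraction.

One-period gain from deviating is 64 − 29 = 35. The loss is 29 − 15 = 14 in every subsequent period, with present value 14·δ/(1−δ).
Deviation is unprofitable when 14·δ/(1−δ) ≥ 35, i.e. δ/(1−δ) ≥ 5/2.
Equivalently δ ≥ 35/(35+14) = 5/7.

5/7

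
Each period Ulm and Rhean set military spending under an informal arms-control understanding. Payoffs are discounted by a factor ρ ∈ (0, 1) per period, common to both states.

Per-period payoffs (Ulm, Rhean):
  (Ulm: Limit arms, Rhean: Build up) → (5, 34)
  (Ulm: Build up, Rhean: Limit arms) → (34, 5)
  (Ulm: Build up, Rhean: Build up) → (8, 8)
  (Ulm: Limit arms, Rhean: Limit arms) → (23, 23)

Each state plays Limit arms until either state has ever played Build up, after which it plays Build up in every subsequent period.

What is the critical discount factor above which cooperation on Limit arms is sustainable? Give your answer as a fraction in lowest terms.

Cooperation forever yields 23 each period: 23/(1−ρ).
Deviating yields 34 once, then 8 forever: 34 + 8ρ/(1−ρ).
No profitable deviation requires 23/(1−ρ) ≥ 34 + 8ρ/(1−ρ).
Multiplying by (1−ρ): 23 ≥ 34(1−ρ) + 8ρ = 34 − 26ρ.
So 26ρ ≥ 11, i.e. ρ ≥ 11/26.

11/26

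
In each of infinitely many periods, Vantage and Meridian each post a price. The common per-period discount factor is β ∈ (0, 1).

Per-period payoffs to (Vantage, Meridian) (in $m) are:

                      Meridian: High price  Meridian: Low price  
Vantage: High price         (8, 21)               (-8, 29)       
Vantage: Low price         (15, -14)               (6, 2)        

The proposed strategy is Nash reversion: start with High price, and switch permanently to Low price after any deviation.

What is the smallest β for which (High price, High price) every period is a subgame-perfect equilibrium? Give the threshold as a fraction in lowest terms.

7/9

Vantage's threshold: (15−8)/(15−6) = 7/9.
Meridian's threshold: (29−21)/(29−2) = 8/27.
7/9 > 8/27, so Vantage binds and β* = 7/9.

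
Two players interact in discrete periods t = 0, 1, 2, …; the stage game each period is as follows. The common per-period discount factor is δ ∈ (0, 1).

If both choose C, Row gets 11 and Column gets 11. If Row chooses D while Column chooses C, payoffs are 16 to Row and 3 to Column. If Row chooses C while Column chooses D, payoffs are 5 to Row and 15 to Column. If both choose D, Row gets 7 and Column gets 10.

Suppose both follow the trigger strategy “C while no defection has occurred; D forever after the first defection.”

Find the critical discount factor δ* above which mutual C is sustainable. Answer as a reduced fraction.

4/5

Row: cooperation gives 11 each period; deviation gives 16 once then 7 forever.
  11/(1−δ) ≥ 16 + 7δ/(1−δ) ⇒ δ ≥ 5/9.
Column: cooperation gives 11 each period; deviation gives 15 once then 10 forever.
  δ ≥ 4/5.
Both must hold, so the binding constraint is Column's: δ ≥ 4/5.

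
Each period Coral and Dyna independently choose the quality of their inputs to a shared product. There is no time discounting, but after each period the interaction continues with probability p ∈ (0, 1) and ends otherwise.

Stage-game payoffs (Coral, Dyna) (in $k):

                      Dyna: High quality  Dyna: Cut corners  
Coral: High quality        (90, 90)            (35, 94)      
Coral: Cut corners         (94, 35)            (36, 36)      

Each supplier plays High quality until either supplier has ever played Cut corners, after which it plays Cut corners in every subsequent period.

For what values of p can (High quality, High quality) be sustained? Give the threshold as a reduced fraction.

With no time discounting, the continuation probability p plays the role of the discount factor.
Grim-trigger IC: 90/(1−p) ≥ 94 + 36p/(1−p) ⇒ p ≥ (94−90)/(94−36) = 2/29.

2/29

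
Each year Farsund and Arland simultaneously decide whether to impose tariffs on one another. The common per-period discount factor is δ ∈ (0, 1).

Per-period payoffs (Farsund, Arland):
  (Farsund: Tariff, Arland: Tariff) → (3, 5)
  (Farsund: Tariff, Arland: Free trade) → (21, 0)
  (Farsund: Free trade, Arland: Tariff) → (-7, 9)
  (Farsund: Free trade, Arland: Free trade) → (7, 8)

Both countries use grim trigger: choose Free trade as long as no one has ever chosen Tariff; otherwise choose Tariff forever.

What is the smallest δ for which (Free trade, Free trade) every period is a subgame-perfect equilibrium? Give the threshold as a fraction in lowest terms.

Farsund's threshold: (21−7)/(21−3) = 7/9.
Arland's threshold: (9−8)/(9−5) = 1/4.
7/9 > 1/4, so Farsund binds and δ* = 7/9.

7/9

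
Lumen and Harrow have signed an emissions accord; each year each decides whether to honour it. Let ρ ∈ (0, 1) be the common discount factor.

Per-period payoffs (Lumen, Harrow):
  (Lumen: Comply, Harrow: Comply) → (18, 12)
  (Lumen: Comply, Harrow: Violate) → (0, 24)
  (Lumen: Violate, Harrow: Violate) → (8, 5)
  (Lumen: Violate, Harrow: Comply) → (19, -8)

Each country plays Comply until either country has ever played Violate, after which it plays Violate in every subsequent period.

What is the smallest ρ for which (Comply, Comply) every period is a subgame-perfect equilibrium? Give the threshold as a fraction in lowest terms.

Lumen: cooperation gives 18 each period; deviation gives 19 once then 8 forever.
  18/(1−ρ) ≥ 19 + 8ρ/(1−ρ) ⇒ ρ ≥ 1/11.
Harrow: cooperation gives 12 each period; deviation gives 24 once then 5 forever.
  ρ ≥ 12/19.
Both must hold, so the binding constraint is Harrow's: ρ ≥ 12/19.

12/19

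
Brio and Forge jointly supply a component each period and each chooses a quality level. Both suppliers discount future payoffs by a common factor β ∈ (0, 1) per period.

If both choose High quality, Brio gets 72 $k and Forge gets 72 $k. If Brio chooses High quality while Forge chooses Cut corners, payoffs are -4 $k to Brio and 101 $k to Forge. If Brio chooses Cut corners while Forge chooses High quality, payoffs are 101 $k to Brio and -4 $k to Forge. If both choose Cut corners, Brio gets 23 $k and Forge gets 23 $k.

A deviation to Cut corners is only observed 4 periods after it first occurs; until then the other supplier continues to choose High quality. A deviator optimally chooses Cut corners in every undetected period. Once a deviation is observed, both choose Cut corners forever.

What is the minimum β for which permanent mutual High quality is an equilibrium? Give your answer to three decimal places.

0.781

Deviating for the 4 undetected periods gains 101−72 = 29 per period over cooperation, then loses 72−23 = 49 per period forever once punishment starts.
Gain: 29(1 + β + … + β^3); loss: 49·β^4/(1−β).
No profitable deviation ⇔ 29(1−β^4) ≤ 49·β^4, i.e. β^4 ≥ 29/(29+49) = 29/78.
Hence β ≥ (29/78)^(1/4) ≈ 0.781.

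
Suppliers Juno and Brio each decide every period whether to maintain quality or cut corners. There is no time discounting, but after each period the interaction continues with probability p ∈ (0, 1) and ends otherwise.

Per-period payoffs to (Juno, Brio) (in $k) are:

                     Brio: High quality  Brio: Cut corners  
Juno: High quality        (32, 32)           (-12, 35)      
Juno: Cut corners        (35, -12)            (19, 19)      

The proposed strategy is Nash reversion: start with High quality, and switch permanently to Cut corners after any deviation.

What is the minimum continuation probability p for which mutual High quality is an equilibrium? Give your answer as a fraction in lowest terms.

With no time discounting, the continuation probability p plays the role of the discount factor.
Grim-trigger IC: 32/(1−p) ≥ 35 + 19p/(1−p) ⇒ p ≥ (35−32)/(35−19) = 3/16.

3/16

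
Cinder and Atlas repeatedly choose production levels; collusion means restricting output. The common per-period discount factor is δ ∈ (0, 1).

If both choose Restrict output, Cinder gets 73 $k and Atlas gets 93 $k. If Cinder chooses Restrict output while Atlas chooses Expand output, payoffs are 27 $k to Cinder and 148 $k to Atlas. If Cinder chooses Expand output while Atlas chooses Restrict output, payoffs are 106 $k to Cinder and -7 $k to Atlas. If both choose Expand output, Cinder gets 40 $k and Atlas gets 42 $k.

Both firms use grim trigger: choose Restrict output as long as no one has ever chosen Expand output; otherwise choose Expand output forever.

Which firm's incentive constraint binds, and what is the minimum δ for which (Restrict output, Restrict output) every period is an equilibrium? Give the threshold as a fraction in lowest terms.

Atlas; δ ≥ 55/106

Cinder: cooperation gives 73 each period; deviation gives 106 once then 40 forever.
  73/(1−δ) ≥ 106 + 40δ/(1−δ) ⇒ δ ≥ 33/66 = 1/2.
Atlas: cooperation gives 93 each period; deviation gives 148 once then 42 forever.
  δ ≥ 55/106.
Both must hold, so the binding constraint is Atlas's: δ ≥ 55/106.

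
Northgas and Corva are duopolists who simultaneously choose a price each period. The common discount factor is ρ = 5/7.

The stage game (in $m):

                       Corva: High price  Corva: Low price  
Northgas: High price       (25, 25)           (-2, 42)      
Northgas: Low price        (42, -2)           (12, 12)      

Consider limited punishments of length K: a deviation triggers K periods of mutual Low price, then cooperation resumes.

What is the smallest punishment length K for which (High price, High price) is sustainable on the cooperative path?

3

Need Σ_{k=1}^{K} ρ^k ≥ (42−25)/(25−12) = 1.3077 at ρ = 5/7.
At K = 2 the sum is 1.2245 < 1.3077; at K = 3 it is 1.5889 ≥ 1.3077.
So the minimum punishment length is K = 3.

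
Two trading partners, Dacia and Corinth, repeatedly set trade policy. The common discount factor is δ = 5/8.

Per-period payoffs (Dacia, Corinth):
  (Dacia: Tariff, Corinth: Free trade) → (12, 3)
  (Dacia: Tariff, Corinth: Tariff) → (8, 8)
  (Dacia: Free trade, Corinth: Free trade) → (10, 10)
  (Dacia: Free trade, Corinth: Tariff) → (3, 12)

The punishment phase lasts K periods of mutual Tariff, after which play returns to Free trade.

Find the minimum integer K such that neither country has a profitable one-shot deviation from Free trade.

No profitable deviation requires (10−8)(δ+…+δ^K) ≥ 12−10, i.e. δ+…+δ^K ≥ 1 ≈ 1.0000.
With δ = 5/8, the partial sums are K=1: 0.6250, K=2: 1.0156.
K = 2 is the first length at which the sum reaches 1.0000.

2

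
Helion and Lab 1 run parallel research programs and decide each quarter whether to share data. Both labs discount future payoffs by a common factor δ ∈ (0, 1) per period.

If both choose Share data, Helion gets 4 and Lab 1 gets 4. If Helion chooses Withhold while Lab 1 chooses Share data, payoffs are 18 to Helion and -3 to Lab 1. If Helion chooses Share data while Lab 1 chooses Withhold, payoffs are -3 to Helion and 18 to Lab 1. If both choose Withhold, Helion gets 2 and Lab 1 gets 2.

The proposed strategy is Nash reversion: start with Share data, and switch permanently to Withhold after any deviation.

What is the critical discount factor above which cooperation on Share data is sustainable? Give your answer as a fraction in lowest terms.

7/8

One-period gain from deviating is 18 − 4 = 14. The loss is 4 − 2 = 2 in every subsequent period, with present value 2·δ/(1−δ).
Deviation is unprofitable when 2·δ/(1−δ) ≥ 14, i.e. δ/(1−δ) ≥ 7.
Equivalently δ ≥ 14/(14+2) = 7/8.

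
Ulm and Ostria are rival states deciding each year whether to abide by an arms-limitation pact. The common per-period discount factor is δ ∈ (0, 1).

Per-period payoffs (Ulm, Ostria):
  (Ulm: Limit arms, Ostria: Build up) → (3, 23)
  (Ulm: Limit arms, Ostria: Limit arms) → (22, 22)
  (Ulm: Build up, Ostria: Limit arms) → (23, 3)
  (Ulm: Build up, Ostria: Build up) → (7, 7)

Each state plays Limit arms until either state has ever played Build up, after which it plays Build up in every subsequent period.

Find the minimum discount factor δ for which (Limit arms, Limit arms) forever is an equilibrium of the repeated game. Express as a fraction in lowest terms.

One-period gain from deviating is 23 − 22 = 1. The loss is 22 − 7 = 15 in every subsequent period, with present value 15·δ/(1−δ).
Deviation is unprofitable when 15·δ/(1−δ) ≥ 1, i.e. δ/(1−δ) ≥ 1/15.
Equivalently δ ≥ 1/(1+15) = 1/16.

1/16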